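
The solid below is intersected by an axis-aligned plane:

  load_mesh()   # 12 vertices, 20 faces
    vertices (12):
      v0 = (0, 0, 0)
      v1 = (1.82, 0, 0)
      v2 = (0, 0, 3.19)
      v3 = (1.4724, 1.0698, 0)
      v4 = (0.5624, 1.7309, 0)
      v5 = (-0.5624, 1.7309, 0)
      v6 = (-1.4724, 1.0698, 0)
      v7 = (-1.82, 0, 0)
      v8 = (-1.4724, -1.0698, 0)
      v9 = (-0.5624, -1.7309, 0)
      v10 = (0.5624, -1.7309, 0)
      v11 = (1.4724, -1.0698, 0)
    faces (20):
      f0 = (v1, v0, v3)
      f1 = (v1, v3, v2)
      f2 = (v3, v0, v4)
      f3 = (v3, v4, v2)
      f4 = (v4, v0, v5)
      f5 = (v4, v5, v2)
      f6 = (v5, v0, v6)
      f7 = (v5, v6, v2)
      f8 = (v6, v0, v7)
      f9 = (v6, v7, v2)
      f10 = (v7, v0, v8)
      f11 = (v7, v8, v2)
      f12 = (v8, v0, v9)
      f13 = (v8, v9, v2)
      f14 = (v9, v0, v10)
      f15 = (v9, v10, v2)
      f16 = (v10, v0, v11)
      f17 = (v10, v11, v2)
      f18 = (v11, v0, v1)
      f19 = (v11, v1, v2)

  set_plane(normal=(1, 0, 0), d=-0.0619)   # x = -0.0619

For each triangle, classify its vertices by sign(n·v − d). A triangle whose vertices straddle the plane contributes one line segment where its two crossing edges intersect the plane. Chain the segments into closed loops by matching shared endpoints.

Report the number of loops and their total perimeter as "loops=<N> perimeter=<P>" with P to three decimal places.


loops=1 perimeter=10.548

Straddling triangles (12 of 20):
  (v4,v0,v5) [++-] → (-0.0619, 0.19051, 0)–(-0.0619, 1.7309, 0)  len=1.5404
  (v4,v5,v2) [+-+] → (-0.0619, 1.7309, 0)–(-0.0619, 0.19051, 2.8389)  len=3.2299
  (v5,v0,v6) [-+-] → (-0.0619, 0.19051, 0)–(-0.0619, 0.0449746, 0)  len=0.1455
  (v5,v6,v2) [--+] → (-0.0619, 0.0449746, 3.05589)–(-0.0619, 0.19051, 2.8389)  len=0.2613
  (v6,v0,v7) [-+-] → (-0.0619, 0.0449746, 0)–(-0.0619, 0, 0)  len=0.0450
  (v6,v7,v2) [--+] → (-0.0619, 0, 3.0815)–(-0.0619, 0.0449746, 3.05589)  len=0.0518
  (v7,v0,v8) [-+-] → (-0.0619, 0, 0)–(-0.0619, -0.0449746, 0)  len=0.0450
  (v7,v8,v2) [--+] → (-0.0619, -0.0449746, 3.05589)–(-0.0619, 0, 3.0815)  len=0.0518
  (v8,v0,v9) [-+-] → (-0.0619, -0.0449746, 0)–(-0.0619, -0.19051, 0)  len=0.1455
  (v8,v9,v2) [--+] → (-0.0619, -0.19051, 2.8389)–(-0.0619, -0.0449746, 3.05589)  len=0.2613
  (v9,v0,v10) [-++] → (-0.0619, -0.19051, 0)–(-0.0619, -1.7309, 0)  len=1.5404
  (v9,v10,v2) [-++] → (-0.0619, -1.7309, 0)–(-0.0619, -0.19051, 2.8389)  len=3.2299

Chained into 1 loop(s):
  loop 1: 12 segments, perimeter = 10.5476
Total perimeter = 10.548


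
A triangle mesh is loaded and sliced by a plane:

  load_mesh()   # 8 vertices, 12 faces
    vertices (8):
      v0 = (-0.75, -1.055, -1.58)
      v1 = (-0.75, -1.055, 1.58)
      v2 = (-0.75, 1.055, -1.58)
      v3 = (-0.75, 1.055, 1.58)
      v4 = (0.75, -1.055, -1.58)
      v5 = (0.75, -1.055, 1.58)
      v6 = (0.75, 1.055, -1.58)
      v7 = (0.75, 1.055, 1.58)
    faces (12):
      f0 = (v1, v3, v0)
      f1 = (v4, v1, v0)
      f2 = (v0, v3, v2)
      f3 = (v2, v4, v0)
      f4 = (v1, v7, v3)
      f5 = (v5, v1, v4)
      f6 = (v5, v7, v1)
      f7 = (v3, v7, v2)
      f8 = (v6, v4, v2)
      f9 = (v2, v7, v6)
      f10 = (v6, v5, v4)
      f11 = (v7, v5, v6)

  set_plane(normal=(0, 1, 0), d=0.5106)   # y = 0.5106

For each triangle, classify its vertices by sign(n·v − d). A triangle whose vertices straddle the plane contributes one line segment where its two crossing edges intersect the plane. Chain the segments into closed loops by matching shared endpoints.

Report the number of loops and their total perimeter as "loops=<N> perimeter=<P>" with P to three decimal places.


Straddling triangles (8 of 12):
  (v1,v3,v0) [-+-] → (-0.75, 0.5106, 1.58)–(-0.75, 0.5106, 0.76469)  len=0.8153
  (v0,v3,v2) [-++] → (-0.75, 0.5106, 0.76469)–(-0.75, 0.5106, -1.58)  len=2.3447
  (v2,v4,v0) [+--] → (-0.362986, 0.5106, -1.58)–(-0.75, 0.5106, -1.58)  len=0.3870
  (v1,v7,v3) [-++] → (0.362986, 0.5106, 1.58)–(-0.75, 0.5106, 1.58)  len=1.1130
  (v5,v7,v1) [-+-] → (0.75, 0.5106, 1.58)–(0.362986, 0.5106, 1.58)  len=0.3870
  (v6,v4,v2) [+-+] → (0.75, 0.5106, -1.58)–(-0.362986, 0.5106, -1.58)  len=1.1130
  (v6,v5,v4) [+--] → (0.75, 0.5106, -0.76469)–(0.75, 0.5106, -1.58)  len=0.8153
  (v7,v5,v6) [+-+] → (0.75, 0.5106, 1.58)–(0.75, 0.5106, -0.76469)  len=2.3447

Chained into 1 loop(s):
  loop 1: 8 segments, perimeter = 9.3200
Total perimeter = 9.320

loops=1 perimeter=9.320


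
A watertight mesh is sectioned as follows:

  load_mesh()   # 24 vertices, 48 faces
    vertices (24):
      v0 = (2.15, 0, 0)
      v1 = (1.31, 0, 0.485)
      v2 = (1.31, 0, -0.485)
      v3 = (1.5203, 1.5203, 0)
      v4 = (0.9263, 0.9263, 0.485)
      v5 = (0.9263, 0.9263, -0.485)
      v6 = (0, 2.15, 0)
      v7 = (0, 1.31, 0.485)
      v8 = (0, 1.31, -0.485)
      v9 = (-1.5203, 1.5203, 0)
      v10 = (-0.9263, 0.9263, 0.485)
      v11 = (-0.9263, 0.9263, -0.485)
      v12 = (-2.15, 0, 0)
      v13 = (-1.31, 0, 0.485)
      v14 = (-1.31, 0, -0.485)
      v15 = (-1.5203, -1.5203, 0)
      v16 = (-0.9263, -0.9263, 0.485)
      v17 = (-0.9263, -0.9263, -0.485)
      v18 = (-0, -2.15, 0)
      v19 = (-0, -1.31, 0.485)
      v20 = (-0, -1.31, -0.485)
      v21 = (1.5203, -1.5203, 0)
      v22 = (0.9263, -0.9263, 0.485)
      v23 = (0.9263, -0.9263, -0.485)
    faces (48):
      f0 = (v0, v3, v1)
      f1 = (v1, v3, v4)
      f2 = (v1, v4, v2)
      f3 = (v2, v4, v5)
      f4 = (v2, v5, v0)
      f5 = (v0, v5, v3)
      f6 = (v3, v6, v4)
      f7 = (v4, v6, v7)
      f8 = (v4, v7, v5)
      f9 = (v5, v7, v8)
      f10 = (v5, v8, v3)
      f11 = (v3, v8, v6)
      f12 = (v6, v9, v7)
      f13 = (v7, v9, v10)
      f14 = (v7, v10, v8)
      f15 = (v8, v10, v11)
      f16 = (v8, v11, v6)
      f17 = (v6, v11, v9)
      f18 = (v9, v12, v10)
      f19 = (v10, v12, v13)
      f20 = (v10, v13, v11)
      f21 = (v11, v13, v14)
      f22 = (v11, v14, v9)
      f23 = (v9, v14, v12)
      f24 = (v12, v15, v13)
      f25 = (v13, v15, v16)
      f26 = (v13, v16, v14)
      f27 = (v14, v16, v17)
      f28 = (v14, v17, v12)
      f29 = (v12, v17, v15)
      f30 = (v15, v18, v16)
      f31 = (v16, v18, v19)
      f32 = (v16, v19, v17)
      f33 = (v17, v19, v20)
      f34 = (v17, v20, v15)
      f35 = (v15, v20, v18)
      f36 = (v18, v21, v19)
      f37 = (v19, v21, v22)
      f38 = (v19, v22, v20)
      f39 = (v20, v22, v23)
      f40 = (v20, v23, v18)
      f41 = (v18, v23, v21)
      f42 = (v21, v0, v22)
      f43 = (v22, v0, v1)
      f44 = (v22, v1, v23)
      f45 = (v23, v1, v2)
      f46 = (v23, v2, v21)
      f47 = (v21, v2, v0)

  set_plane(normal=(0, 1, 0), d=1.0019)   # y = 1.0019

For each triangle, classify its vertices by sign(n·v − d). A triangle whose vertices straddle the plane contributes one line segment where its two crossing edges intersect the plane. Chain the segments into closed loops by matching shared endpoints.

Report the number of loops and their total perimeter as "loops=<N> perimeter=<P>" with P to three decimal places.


Straddling triangles (16 of 48):
  (v0,v3,v1) [-+-] → (1.73502, 1.0019, 0)–(1.44859, 1.0019, 0.165378)  len=0.3307
  (v1,v3,v4) [-+-] → (1.44859, 1.0019, 0.165378)–(1.0019, 1.0019, 0.423273)  len=0.5158
  (v0,v5,v3) [--+] → (1.0019, 1.0019, -0.423273)–(1.73502, 1.0019, 0)  len=0.8465
  (v3,v6,v4) [++-] → (0.869073, 1.0019, 0.455037)–(1.0019, 1.0019, 0.423273)  len=0.1366
  (v4,v6,v7) [-++] → (0.869073, 1.0019, 0.455037)–(0.743792, 1.0019, 0.485)  len=0.1288
  (v4,v7,v5) [-+-] → (0.743792, 1.0019, 0.485)–(0.743792, 1.0019, -0.293882)  len=0.7789
  (v5,v7,v8) [-++] → (0.743792, 1.0019, -0.293882)–(0.743792, 1.0019, -0.485)  len=0.1911
  (v5,v8,v3) [-++] → (0.743792, 1.0019, -0.485)–(1.0019, 1.0019, -0.423273)  len=0.2654
  (v7,v9,v10) [++-] → (-1.0019, 1.0019, 0.423273)–(-0.743792, 1.0019, 0.485)  len=0.2654
  (v7,v10,v8) [+-+] → (-0.743792, 1.0019, 0.485)–(-0.743792, 1.0019, 0.293882)  len=0.1911
  (v8,v10,v11) [+--] → (-0.743792, 1.0019, 0.293882)–(-0.743792, 1.0019, -0.485)  len=0.7789
  (v8,v11,v6) [+-+] → (-0.743792, 1.0019, -0.485)–(-0.869073, 1.0019, -0.455037)  len=0.1288
  (v6,v11,v9) [+-+] → (-0.869073, 1.0019, -0.455037)–(-1.0019, 1.0019, -0.423273)  len=0.1366
  (v9,v12,v10) [+--] → (-1.73502, 1.0019, 0)–(-1.0019, 1.0019, 0.423273)  len=0.8465
  (v11,v14,v9) [--+] → (-1.44859, 1.0019, -0.165378)–(-1.0019, 1.0019, -0.423273)  len=0.5158
  (v9,v14,v12) [+--] → (-1.44859, 1.0019, -0.165378)–(-1.73502, 1.0019, 0)  len=0.3307

Chained into 2 loop(s):
  loop 1: 8 segments, perimeter = 3.1938
  loop 2: 8 segments, perimeter = 3.1938
Total perimeter = 6.388

loops=2 perimeter=6.388


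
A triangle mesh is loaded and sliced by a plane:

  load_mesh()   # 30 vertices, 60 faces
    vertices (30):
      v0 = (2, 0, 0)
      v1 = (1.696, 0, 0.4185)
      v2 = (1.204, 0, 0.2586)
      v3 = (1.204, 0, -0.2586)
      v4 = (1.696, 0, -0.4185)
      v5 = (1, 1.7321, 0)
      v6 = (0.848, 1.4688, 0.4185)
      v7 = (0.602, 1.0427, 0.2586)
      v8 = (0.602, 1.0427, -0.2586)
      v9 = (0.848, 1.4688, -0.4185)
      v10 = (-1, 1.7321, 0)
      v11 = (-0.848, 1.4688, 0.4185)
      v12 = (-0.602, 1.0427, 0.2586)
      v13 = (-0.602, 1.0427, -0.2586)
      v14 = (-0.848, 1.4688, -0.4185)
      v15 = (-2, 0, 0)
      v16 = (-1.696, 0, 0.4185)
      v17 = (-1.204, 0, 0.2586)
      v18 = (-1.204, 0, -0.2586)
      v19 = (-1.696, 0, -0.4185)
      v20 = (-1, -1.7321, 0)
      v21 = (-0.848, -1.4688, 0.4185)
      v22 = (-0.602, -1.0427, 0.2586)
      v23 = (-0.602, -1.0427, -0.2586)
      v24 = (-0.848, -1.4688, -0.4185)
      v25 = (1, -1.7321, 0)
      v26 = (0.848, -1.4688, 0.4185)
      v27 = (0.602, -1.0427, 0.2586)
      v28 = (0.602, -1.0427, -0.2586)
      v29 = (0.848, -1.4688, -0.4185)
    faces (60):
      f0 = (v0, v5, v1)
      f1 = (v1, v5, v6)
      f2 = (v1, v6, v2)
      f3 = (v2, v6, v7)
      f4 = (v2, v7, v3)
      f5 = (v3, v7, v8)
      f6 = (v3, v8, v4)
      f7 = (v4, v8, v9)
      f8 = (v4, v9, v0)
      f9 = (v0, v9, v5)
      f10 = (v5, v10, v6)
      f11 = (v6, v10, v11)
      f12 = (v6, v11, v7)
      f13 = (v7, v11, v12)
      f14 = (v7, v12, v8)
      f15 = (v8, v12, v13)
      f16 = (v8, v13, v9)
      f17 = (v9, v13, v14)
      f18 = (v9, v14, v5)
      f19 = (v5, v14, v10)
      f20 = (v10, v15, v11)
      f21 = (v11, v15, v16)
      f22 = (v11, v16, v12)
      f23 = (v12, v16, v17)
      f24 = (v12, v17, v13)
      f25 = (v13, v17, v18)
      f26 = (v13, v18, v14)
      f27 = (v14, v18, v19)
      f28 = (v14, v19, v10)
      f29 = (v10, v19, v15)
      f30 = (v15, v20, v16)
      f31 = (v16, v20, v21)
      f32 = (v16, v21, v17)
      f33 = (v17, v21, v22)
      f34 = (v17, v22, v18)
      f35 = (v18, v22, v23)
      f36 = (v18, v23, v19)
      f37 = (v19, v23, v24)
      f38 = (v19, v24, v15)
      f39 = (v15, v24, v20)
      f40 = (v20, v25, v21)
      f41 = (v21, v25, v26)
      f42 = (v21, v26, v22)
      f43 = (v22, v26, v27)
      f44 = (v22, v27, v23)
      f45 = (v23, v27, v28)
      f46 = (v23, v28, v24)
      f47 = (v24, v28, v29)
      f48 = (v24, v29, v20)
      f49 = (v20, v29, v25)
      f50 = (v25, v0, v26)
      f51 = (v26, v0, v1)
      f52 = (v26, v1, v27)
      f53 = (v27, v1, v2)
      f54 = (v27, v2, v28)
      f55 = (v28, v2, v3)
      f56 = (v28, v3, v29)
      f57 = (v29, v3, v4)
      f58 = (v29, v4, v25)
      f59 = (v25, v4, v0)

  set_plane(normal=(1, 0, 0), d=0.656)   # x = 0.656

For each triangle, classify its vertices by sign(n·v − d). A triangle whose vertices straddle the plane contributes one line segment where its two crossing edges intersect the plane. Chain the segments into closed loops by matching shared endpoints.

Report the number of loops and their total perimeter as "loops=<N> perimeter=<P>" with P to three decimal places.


Straddling triangles (24 of 60):
  (v2,v6,v7) [++-] → (0.656, 1.13623, 0.2937)–(0.656, 0.949169, 0.2586)  len=0.1903
  (v2,v7,v3) [+-+] → (0.656, 0.949169, 0.2586)–(0.656, 0.949169, 0.212207)  len=0.0464
  (v3,v7,v8) [+--] → (0.656, 0.949169, 0.212207)–(0.656, 0.949169, -0.2586)  len=0.4708
  (v3,v8,v4) [+-+] → (0.656, 0.949169, -0.2586)–(0.656, 0.991232, -0.266493)  len=0.0428
  (v4,v8,v9) [+-+] → (0.656, 0.991232, -0.266493)–(0.656, 1.13623, -0.2937)  len=0.1475
  (v5,v10,v6) [+-+] → (0.656, 1.7321, 0)–(0.656, 1.49616, 0.375019)  len=0.4431
  (v6,v10,v11) [+--] → (0.656, 1.49616, 0.375019)–(0.656, 1.4688, 0.4185)  len=0.0514
  (v6,v11,v7) [+--] → (0.656, 1.4688, 0.4185)–(0.656, 1.13623, 0.2937)  len=0.3552
  (v8,v13,v9) [--+] → (0.656, 1.41238, -0.397327)–(0.656, 1.13623, -0.2937)  len=0.2949
  (v9,v13,v14) [+--] → (0.656, 1.41238, -0.397327)–(0.656, 1.4688, -0.4185)  len=0.0603
  (v9,v14,v5) [+-+] → (0.656, 1.4688, -0.4185)–(0.656, 1.68309, -0.0779026)  len=0.4024
  (v5,v14,v10) [+--] → (0.656, 1.68309, -0.0779026)–(0.656, 1.7321, 0)  len=0.0920
  (v20,v25,v21) [-+-] → (0.656, -1.7321, 0)–(0.656, -1.68309, 0.0779026)  len=0.0920
  (v21,v25,v26) [-++] → (0.656, -1.68309, 0.0779026)–(0.656, -1.4688, 0.4185)  len=0.4024
  (v21,v26,v22) [-+-] → (0.656, -1.4688, 0.4185)–(0.656, -1.41238, 0.397327)  len=0.0603
  (v22,v26,v27) [-+-] → (0.656, -1.41238, 0.397327)–(0.656, -1.13623, 0.2937)  len=0.2949
  (v24,v28,v29) [--+] → (0.656, -1.13623, -0.2937)–(0.656, -1.4688, -0.4185)  len=0.3552
  (v24,v29,v20) [-+-] → (0.656, -1.4688, -0.4185)–(0.656, -1.49616, -0.375019)  len=0.0514
  (v20,v29,v25) [-++] → (0.656, -1.49616, -0.375019)–(0.656, -1.7321, 0)  len=0.4431
  (v26,v1,v27) [++-] → (0.656, -0.991232, 0.266493)–(0.656, -1.13623, 0.2937)  len=0.1475
  (v27,v1,v2) [-++] → (0.656, -0.991232, 0.266493)–(0.656, -0.949169, 0.2586)  len=0.0428
  (v27,v2,v28) [-+-] → (0.656, -0.949169, 0.2586)–(0.656, -0.949169, -0.212207)  len=0.4708
  (v28,v2,v3) [-++] → (0.656, -0.949169, -0.212207)–(0.656, -0.949169, -0.2586)  len=0.0464
  (v28,v3,v29) [-++] → (0.656, -0.949169, -0.2586)–(0.656, -1.13623, -0.2937)  len=0.1903

Chained into 2 loop(s):
  loop 1: 12 segments, perimeter = 2.5972
  loop 2: 12 segments, perimeter = 2.5972
Total perimeter = 5.194

loops=2 perimeter=5.194


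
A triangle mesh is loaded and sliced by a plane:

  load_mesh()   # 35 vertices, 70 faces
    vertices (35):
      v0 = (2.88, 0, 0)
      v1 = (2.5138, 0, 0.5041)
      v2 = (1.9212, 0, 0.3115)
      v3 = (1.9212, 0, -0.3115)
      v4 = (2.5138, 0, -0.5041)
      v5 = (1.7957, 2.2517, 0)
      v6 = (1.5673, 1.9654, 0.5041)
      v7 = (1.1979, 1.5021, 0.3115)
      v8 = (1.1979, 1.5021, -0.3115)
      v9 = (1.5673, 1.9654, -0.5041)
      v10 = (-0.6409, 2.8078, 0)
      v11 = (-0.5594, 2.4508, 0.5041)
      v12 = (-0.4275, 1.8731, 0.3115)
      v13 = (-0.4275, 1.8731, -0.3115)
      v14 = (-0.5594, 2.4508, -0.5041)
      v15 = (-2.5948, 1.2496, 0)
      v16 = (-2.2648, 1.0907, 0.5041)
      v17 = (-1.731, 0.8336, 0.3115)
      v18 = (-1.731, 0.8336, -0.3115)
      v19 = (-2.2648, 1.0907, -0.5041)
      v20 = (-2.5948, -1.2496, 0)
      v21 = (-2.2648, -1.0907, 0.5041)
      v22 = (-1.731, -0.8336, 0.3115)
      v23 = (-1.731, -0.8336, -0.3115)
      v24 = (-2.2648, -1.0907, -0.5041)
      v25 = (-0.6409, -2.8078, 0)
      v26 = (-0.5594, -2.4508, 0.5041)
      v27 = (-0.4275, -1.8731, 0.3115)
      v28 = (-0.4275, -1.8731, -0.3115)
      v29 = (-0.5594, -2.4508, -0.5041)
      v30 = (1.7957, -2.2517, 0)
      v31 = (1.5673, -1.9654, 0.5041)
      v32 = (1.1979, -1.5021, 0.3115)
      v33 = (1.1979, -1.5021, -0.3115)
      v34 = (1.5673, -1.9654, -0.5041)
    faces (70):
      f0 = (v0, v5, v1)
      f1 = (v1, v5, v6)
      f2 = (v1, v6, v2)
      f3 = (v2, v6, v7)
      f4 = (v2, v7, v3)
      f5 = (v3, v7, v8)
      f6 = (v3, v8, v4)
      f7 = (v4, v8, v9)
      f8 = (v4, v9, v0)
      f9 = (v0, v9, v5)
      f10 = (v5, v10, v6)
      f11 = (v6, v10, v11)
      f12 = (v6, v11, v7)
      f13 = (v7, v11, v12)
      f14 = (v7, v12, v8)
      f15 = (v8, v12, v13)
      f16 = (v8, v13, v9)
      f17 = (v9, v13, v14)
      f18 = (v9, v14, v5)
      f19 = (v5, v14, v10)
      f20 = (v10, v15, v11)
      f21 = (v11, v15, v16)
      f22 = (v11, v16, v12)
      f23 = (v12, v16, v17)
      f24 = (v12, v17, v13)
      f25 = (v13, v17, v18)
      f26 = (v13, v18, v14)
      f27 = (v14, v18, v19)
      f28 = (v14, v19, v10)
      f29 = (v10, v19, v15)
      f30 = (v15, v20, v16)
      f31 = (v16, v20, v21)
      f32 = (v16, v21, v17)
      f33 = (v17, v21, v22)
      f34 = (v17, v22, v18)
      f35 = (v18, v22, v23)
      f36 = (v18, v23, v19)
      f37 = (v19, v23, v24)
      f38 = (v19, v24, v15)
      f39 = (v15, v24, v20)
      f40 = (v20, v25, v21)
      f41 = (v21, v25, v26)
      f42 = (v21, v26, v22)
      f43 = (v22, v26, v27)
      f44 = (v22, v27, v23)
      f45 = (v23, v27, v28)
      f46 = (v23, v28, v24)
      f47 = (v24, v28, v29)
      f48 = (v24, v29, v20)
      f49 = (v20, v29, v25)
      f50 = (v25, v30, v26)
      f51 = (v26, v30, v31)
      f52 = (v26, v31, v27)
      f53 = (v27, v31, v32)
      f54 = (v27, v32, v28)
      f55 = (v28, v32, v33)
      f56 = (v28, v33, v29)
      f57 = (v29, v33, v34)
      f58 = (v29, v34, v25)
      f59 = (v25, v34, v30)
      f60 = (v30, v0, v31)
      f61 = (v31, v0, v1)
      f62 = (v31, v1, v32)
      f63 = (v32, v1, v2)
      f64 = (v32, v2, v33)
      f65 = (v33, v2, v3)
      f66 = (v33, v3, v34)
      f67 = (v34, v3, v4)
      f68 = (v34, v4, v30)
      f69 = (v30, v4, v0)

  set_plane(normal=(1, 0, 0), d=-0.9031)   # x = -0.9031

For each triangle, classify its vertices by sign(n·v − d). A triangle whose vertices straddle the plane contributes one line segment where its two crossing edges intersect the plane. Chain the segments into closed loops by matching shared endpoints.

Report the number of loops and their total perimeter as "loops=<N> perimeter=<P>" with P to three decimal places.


loops=2 perimeter=6.714

Straddling triangles (20 of 70):
  (v10,v15,v11) [+-+] → (-0.9031, 2.5987, 0)–(-0.9031, 2.24796, 0.418977)  len=0.5464
  (v11,v15,v16) [+--] → (-0.9031, 2.24796, 0.418977)–(-0.9031, 2.17669, 0.5041)  len=0.1110
  (v11,v16,v12) [+-+] → (-0.9031, 2.17669, 0.5041)–(-0.9031, 1.67057, 0.361356)  len=0.5259
  (v12,v16,v17) [+--] → (-0.9031, 1.67057, 0.361356)–(-0.9031, 1.49382, 0.3115)  len=0.1836
  (v12,v17,v13) [+-+] → (-0.9031, 1.49382, 0.3115)–(-0.9031, 1.49382, -0.0841898)  len=0.3957
  (v13,v17,v18) [+--] → (-0.9031, 1.49382, -0.0841898)–(-0.9031, 1.49382, -0.3115)  len=0.2273
  (v13,v18,v14) [+-+] → (-0.9031, 1.49382, -0.3115)–(-0.9031, 1.97638, -0.447599)  len=0.5014
  (v14,v18,v19) [+--] → (-0.9031, 1.97638, -0.447599)–(-0.9031, 2.17669, -0.5041)  len=0.2081
  (v14,v19,v10) [+-+] → (-0.9031, 2.17669, -0.5041)–(-0.9031, 2.53055, -0.0813936)  len=0.5513
  (v10,v19,v15) [+--] → (-0.9031, 2.53055, -0.0813936)–(-0.9031, 2.5987, 0)  len=0.1062
  (v20,v25,v21) [-+-] → (-0.9031, -2.5987, 0)–(-0.9031, -2.53055, 0.0813936)  len=0.1062
  (v21,v25,v26) [-++] → (-0.9031, -2.53055, 0.0813936)–(-0.9031, -2.17669, 0.5041)  len=0.5513
  (v21,v26,v22) [-+-] → (-0.9031, -2.17669, 0.5041)–(-0.9031, -1.97638, 0.447599)  len=0.2081
  (v22,v26,v27) [-++] → (-0.9031, -1.97638, 0.447599)–(-0.9031, -1.49382, 0.3115)  len=0.5014
  (v22,v27,v23) [-+-] → (-0.9031, -1.49382, 0.3115)–(-0.9031, -1.49382, 0.0841898)  len=0.2273
  (v23,v27,v28) [-++] → (-0.9031, -1.49382, 0.0841898)–(-0.9031, -1.49382, -0.3115)  len=0.3957
  (v23,v28,v24) [-+-] → (-0.9031, -1.49382, -0.3115)–(-0.9031, -1.67057, -0.361356)  len=0.1836
  (v24,v28,v29) [-++] → (-0.9031, -1.67057, -0.361356)–(-0.9031, -2.17669, -0.5041)  len=0.5259
  (v24,v29,v20) [-+-] → (-0.9031, -2.17669, -0.5041)–(-0.9031, -2.24796, -0.418977)  len=0.1110
  (v20,v29,v25) [-++] → (-0.9031, -2.24796, -0.418977)–(-0.9031, -2.5987, 0)  len=0.5464

Chained into 2 loop(s):
  loop 1: 10 segments, perimeter = 3.3569
  loop 2: 10 segments, perimeter = 3.3569
Total perimeter = 6.714


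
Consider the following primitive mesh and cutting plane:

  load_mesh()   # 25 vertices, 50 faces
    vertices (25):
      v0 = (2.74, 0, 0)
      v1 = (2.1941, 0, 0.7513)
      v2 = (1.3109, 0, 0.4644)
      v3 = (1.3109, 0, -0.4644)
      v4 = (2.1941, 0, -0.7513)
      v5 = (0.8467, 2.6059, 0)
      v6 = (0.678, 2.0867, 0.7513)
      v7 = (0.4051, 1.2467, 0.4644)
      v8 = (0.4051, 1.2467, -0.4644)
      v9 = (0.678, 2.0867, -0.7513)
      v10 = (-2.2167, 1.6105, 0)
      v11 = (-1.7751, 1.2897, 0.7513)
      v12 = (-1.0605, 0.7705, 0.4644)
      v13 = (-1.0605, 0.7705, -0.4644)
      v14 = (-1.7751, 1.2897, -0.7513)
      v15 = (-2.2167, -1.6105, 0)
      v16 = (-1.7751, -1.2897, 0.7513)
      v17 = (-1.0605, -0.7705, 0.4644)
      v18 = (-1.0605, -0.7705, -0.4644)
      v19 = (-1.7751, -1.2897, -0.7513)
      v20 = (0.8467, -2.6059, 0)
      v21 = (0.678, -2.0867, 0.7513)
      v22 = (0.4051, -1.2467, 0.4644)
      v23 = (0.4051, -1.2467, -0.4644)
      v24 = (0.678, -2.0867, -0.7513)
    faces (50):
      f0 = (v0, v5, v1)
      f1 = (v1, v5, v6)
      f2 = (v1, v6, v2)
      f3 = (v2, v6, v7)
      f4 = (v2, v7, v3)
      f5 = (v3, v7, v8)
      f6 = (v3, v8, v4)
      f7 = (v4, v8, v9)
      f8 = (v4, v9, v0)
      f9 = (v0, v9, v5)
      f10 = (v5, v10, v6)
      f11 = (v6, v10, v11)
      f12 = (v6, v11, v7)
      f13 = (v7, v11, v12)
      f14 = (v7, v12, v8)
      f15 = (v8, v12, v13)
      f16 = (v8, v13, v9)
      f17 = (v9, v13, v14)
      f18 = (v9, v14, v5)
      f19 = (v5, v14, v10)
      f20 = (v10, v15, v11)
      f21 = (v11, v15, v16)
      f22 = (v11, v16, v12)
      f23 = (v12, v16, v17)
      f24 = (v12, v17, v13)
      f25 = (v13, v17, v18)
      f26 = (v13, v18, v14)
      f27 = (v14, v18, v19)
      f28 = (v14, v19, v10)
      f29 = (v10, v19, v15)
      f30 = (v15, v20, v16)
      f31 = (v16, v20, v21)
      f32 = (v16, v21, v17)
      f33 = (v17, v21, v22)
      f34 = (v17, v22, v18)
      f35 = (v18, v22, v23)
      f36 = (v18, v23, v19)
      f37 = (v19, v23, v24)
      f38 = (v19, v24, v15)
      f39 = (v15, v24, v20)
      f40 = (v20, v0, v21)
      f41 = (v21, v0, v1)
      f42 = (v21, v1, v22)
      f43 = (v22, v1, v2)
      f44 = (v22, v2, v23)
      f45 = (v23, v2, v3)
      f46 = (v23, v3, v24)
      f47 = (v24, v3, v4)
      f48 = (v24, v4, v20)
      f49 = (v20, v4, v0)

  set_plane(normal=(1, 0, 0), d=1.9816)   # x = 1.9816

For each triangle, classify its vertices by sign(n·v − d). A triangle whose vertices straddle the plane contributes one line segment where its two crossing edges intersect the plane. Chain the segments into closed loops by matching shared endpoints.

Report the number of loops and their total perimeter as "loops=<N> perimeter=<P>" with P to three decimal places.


loops=1 perimeter=5.452

Straddling triangles (14 of 50):
  (v0,v5,v1) [+-+] → (1.9816, 1.04385, 0)–(1.9816, 0.410979, 0.632812)  len=0.8950
  (v1,v5,v6) [+--] → (1.9816, 0.410979, 0.632812)–(1.9816, 0.292477, 0.7513)  len=0.1676
  (v1,v6,v2) [+--] → (1.9816, 0.292477, 0.7513)–(1.9816, 0, 0.682271)  len=0.3005
  (v3,v8,v4) [--+] → (1.9816, 0.148085, -0.717222)–(1.9816, 0, -0.682271)  len=0.1522
  (v4,v8,v9) [+--] → (1.9816, 0.148085, -0.717222)–(1.9816, 0.292477, -0.7513)  len=0.1484
  (v4,v9,v0) [+-+] → (1.9816, 0.292477, -0.7513)–(1.9816, 0.767485, -0.276327)  len=0.6717
  (v0,v9,v5) [+--] → (1.9816, 0.767485, -0.276327)–(1.9816, 1.04385, 0)  len=0.3908
  (v20,v0,v21) [-+-] → (1.9816, -1.04385, 0)–(1.9816, -0.767485, 0.276327)  len=0.3908
  (v21,v0,v1) [-++] → (1.9816, -0.767485, 0.276327)–(1.9816, -0.292477, 0.7513)  len=0.6717
  (v21,v1,v22) [-+-] → (1.9816, -0.292477, 0.7513)–(1.9816, -0.148085, 0.717222)  len=0.1484
  (v22,v1,v2) [-+-] → (1.9816, -0.148085, 0.717222)–(1.9816, 0, 0.682271)  len=0.1522
  (v24,v3,v4) [--+] → (1.9816, 0, -0.682271)–(1.9816, -0.292477, -0.7513)  len=0.3005
  (v24,v4,v20) [-+-] → (1.9816, -0.292477, -0.7513)–(1.9816, -0.410979, -0.632812)  len=0.1676
  (v20,v4,v0) [-++] → (1.9816, -0.410979, -0.632812)–(1.9816, -1.04385, 0)  len=0.8950

Chained into 1 loop(s):
  loop 1: 14 segments, perimeter = 5.4522
Total perimeter = 5.452


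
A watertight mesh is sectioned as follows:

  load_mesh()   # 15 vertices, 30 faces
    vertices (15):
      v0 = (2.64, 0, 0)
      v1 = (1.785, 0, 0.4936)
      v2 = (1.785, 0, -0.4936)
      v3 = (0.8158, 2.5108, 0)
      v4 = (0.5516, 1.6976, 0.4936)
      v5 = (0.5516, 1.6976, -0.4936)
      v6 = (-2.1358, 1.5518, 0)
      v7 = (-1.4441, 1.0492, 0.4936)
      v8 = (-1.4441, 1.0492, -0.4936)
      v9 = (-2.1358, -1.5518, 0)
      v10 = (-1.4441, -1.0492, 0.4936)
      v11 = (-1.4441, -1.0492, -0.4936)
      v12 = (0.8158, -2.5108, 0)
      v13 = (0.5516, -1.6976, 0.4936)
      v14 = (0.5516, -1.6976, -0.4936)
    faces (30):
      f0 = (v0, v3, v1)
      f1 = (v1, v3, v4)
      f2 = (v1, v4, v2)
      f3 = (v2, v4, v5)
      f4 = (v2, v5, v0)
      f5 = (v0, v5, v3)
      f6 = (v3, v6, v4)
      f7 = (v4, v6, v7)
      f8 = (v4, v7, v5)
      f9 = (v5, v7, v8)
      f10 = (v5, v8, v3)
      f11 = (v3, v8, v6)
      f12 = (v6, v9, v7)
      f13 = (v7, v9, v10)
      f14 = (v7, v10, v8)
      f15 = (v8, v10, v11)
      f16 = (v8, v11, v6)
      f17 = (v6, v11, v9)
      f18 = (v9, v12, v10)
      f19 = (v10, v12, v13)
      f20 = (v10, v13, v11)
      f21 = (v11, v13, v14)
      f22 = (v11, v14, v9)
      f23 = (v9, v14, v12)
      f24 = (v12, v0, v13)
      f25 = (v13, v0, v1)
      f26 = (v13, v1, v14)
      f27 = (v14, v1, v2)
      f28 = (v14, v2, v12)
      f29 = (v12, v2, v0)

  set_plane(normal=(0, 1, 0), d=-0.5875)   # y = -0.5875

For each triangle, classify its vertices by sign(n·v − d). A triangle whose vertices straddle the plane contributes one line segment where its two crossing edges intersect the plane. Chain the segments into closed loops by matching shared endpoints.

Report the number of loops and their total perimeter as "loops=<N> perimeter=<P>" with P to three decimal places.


loops=2 perimeter=5.648

Straddling triangles (12 of 30):
  (v6,v9,v7) [+-+] → (-2.1358, -0.5875, 0)–(-1.87936, -0.5875, 0.182998)  len=0.3150
  (v7,v9,v10) [+--] → (-1.87936, -0.5875, 0.182998)–(-1.4441, -0.5875, 0.4936)  len=0.5347
  (v7,v10,v8) [+-+] → (-1.4441, -0.5875, 0.4936)–(-1.4441, -0.5875, 0.276392)  len=0.2172
  (v8,v10,v11) [+--] → (-1.4441, -0.5875, 0.276392)–(-1.4441, -0.5875, -0.4936)  len=0.7700
  (v8,v11,v6) [+-+] → (-1.4441, -0.5875, -0.4936)–(-1.56688, -0.5875, -0.405982)  len=0.1508
  (v6,v11,v9) [+--] → (-1.56688, -0.5875, -0.405982)–(-2.1358, -0.5875, 0)  len=0.6989
  (v12,v0,v13) [-+-] → (2.21316, -0.5875, 0)–(1.91725, -0.5875, 0.170824)  len=0.3417
  (v13,v0,v1) [-++] → (1.91725, -0.5875, 0.170824)–(1.35815, -0.5875, 0.4936)  len=0.6456
  (v13,v1,v14) [-+-] → (1.35815, -0.5875, 0.4936)–(1.35815, -0.5875, 0.151953)  len=0.3416
  (v14,v1,v2) [-++] → (1.35815, -0.5875, 0.151953)–(1.35815, -0.5875, -0.4936)  len=0.6456
  (v14,v2,v12) [-+-] → (1.35815, -0.5875, -0.4936)–(1.55822, -0.5875, -0.378103)  len=0.2310
  (v12,v2,v0) [-++] → (1.55822, -0.5875, -0.378103)–(2.21316, -0.5875, 0)  len=0.7562

Chained into 2 loop(s):
  loop 1: 6 segments, perimeter = 2.6867
  loop 2: 6 segments, perimeter = 2.9617
Total perimeter = 5.648


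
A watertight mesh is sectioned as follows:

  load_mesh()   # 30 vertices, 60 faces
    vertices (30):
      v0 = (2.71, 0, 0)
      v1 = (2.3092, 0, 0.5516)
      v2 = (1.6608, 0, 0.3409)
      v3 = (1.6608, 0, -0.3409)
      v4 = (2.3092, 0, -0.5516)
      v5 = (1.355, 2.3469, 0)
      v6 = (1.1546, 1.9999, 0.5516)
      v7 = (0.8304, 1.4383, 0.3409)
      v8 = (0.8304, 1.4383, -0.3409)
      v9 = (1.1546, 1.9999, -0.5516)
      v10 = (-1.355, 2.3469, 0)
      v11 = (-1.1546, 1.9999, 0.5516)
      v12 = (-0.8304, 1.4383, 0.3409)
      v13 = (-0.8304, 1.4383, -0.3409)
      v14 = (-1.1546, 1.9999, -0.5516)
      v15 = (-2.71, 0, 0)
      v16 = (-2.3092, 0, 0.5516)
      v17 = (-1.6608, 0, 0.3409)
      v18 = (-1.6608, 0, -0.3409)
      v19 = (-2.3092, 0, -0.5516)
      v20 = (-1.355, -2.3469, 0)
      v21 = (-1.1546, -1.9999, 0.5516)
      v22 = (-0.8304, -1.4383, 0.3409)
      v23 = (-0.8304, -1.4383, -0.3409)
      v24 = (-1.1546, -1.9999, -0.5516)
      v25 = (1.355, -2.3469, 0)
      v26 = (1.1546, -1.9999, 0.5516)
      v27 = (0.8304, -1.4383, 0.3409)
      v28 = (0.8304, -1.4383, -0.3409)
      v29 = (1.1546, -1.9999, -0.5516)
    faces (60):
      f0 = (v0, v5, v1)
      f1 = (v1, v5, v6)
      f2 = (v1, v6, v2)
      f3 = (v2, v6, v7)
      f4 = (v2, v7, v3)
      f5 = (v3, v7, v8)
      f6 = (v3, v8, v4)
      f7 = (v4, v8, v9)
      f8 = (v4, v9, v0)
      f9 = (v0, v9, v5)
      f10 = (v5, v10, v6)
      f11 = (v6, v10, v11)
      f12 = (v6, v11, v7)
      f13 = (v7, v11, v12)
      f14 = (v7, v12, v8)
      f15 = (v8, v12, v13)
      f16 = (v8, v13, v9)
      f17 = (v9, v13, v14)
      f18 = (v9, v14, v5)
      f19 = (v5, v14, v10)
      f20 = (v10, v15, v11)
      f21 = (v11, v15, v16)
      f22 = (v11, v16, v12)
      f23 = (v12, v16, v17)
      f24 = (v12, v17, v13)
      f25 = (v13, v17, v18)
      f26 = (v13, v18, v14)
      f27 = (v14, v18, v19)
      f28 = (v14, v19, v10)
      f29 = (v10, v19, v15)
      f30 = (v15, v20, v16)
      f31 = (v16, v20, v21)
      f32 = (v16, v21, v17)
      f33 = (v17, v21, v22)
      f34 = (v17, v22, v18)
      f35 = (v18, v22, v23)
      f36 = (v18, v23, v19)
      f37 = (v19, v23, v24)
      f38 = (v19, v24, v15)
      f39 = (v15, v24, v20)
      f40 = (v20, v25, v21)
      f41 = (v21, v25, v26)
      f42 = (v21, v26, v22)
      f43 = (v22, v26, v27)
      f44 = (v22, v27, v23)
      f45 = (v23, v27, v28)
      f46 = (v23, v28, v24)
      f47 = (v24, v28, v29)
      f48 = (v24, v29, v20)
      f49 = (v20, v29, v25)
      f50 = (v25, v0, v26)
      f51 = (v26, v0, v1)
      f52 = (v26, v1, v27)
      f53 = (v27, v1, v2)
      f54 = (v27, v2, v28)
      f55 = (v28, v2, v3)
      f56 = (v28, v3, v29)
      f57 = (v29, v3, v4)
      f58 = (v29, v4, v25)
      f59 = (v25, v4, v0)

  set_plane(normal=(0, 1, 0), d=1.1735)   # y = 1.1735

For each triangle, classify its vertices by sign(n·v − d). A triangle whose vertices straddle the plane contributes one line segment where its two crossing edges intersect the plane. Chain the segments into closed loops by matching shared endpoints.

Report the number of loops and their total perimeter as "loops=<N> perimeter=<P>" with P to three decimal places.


loops=2 perimeter=6.818

Straddling triangles (20 of 60):
  (v0,v5,v1) [-+-] → (2.03247, 1.1735, 0)–(1.83208, 1.1735, 0.275788)  len=0.3409
  (v1,v5,v6) [-++] → (1.83208, 1.1735, 0.275788)–(1.6317, 1.1735, 0.5516)  len=0.3409
  (v1,v6,v2) [-+-] → (1.6317, 1.1735, 0.5516)–(1.36377, 1.1735, 0.464534)  len=0.2817
  (v2,v6,v7) [-++] → (1.36377, 1.1735, 0.464534)–(0.983282, 1.1735, 0.3409)  len=0.4001
  (v2,v7,v3) [-+-] → (0.983282, 1.1735, 0.3409)–(0.983282, 1.1735, 0.215376)  len=0.1255
  (v3,v7,v8) [-++] → (0.983282, 1.1735, 0.215376)–(0.983282, 1.1735, -0.3409)  len=0.5563
  (v3,v8,v4) [-+-] → (0.983282, 1.1735, -0.3409)–(1.10266, 1.1735, -0.379691)  len=0.1255
  (v4,v8,v9) [-++] → (1.10266, 1.1735, -0.379691)–(1.6317, 1.1735, -0.5516)  len=0.5563
  (v4,v9,v0) [-+-] → (1.6317, 1.1735, -0.5516)–(1.79732, 1.1735, -0.323667)  len=0.2817
  (v0,v9,v5) [-++] → (1.79732, 1.1735, -0.323667)–(2.03247, 1.1735, 0)  len=0.4001
  (v10,v15,v11) [+-+] → (-2.03247, 1.1735, 0)–(-1.79732, 1.1735, 0.323667)  len=0.4001
  (v11,v15,v16) [+--] → (-1.79732, 1.1735, 0.323667)–(-1.6317, 1.1735, 0.5516)  len=0.2817
  (v11,v16,v12) [+-+] → (-1.6317, 1.1735, 0.5516)–(-1.10266, 1.1735, 0.379691)  len=0.5563
  (v12,v16,v17) [+--] → (-1.10266, 1.1735, 0.379691)–(-0.983282, 1.1735, 0.3409)  len=0.1255
  (v12,v17,v13) [+-+] → (-0.983282, 1.1735, 0.3409)–(-0.983282, 1.1735, -0.215376)  len=0.5563
  (v13,v17,v18) [+--] → (-0.983282, 1.1735, -0.215376)–(-0.983282, 1.1735, -0.3409)  len=0.1255
  (v13,v18,v14) [+-+] → (-0.983282, 1.1735, -0.3409)–(-1.36377, 1.1735, -0.464534)  len=0.4001
  (v14,v18,v19) [+--] → (-1.36377, 1.1735, -0.464534)–(-1.6317, 1.1735, -0.5516)  len=0.2817
  (v14,v19,v10) [+-+] → (-1.6317, 1.1735, -0.5516)–(-1.83208, 1.1735, -0.275788)  len=0.3409
  (v10,v19,v15) [+--] → (-1.83208, 1.1735, -0.275788)–(-2.03247, 1.1735, 0)  len=0.3409

Chained into 2 loop(s):
  loop 1: 10 segments, perimeter = 3.4090
  loop 2: 10 segments, perimeter = 3.4090
Total perimeter = 6.818


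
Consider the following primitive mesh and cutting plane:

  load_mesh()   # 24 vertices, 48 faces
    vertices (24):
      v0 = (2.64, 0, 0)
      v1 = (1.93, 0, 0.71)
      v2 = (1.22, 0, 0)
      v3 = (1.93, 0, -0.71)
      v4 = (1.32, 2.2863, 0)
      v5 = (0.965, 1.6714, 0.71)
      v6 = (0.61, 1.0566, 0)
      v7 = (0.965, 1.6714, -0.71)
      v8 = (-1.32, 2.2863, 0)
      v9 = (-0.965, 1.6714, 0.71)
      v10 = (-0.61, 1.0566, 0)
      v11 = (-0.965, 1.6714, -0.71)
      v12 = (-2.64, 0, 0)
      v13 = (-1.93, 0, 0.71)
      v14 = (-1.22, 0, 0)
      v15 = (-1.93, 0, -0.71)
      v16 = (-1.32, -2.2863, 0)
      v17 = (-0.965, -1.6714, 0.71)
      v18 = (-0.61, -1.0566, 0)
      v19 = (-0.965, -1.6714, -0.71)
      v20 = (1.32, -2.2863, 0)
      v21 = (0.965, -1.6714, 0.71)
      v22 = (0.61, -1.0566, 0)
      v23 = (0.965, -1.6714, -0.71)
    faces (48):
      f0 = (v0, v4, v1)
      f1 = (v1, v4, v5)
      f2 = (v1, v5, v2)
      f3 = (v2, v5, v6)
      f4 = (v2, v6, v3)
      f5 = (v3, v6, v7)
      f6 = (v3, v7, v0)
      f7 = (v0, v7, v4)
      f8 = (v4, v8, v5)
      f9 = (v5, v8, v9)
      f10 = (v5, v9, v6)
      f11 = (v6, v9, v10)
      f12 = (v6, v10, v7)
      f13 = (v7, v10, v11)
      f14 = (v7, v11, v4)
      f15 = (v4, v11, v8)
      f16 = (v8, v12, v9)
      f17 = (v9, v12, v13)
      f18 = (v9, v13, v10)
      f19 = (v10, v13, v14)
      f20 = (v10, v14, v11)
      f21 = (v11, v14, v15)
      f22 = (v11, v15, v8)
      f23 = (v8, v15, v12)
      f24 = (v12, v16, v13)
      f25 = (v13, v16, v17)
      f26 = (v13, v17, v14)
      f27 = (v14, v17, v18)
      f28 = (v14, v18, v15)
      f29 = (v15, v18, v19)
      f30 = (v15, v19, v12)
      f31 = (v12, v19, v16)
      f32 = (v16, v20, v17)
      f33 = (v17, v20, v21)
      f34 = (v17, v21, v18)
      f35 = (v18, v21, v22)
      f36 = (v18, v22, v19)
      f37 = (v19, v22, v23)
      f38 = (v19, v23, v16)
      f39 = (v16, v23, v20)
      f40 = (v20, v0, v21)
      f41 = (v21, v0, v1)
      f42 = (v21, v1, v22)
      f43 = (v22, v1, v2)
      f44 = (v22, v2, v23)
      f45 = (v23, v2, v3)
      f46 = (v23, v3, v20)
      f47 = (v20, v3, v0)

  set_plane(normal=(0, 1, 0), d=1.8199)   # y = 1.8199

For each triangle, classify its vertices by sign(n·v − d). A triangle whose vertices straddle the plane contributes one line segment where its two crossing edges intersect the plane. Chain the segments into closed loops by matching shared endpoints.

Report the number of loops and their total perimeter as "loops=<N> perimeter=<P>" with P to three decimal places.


Straddling triangles (10 of 48):
  (v0,v4,v1) [-+-] → (1.58928, 1.8199, 0)–(1.44444, 1.8199, 0.144838)  len=0.2048
  (v1,v4,v5) [-+-] → (1.44444, 1.8199, 0.144838)–(1.05073, 1.8199, 0.538533)  len=0.5568
  (v0,v7,v4) [--+] → (1.05073, 1.8199, -0.538533)–(1.58928, 1.8199, 0)  len=0.7616
  (v4,v8,v5) [++-] → (0.413166, 1.8199, 0.538533)–(1.05073, 1.8199, 0.538533)  len=0.6376
  (v5,v8,v9) [-+-] → (0.413166, 1.8199, 0.538533)–(-1.05073, 1.8199, 0.538533)  len=1.4639
  (v7,v11,v4) [--+] → (-0.413166, 1.8199, -0.538533)–(1.05073, 1.8199, -0.538533)  len=1.4639
  (v4,v11,v8) [+-+] → (-0.413166, 1.8199, -0.538533)–(-1.05073, 1.8199, -0.538533)  len=0.6376
  (v8,v12,v9) [+--] → (-1.58928, 1.8199, 0)–(-1.05073, 1.8199, 0.538533)  len=0.7616
  (v11,v15,v8) [--+] → (-1.44444, 1.8199, -0.144838)–(-1.05073, 1.8199, -0.538533)  len=0.5568
  (v8,v15,v12) [+--] → (-1.44444, 1.8199, -0.144838)–(-1.58928, 1.8199, 0)  len=0.2048

Chained into 1 loop(s):
  loop 1: 10 segments, perimeter = 7.2494
Total perimeter = 7.249

loops=1 perimeter=7.249


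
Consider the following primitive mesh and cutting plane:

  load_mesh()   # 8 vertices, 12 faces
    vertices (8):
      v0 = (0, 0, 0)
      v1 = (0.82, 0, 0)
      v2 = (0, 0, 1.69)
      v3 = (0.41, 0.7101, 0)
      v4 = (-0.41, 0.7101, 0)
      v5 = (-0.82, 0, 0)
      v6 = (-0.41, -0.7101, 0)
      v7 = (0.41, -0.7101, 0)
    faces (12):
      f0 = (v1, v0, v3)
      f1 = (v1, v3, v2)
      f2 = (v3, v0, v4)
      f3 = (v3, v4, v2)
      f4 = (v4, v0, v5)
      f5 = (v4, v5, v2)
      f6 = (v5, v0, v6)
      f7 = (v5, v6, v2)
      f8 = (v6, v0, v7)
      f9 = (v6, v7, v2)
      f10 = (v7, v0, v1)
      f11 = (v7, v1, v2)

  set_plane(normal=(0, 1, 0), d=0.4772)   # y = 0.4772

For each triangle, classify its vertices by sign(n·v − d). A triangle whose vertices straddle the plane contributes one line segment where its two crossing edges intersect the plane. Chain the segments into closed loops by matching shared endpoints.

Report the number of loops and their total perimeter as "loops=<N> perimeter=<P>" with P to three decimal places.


Straddling triangles (6 of 12):
  (v1,v0,v3) [--+] → (0.275527, 0.4772, 0)–(0.544473, 0.4772, 0)  len=0.2689
  (v1,v3,v2) [-+-] → (0.544473, 0.4772, 0)–(0.275527, 0.4772, 0.55429)  len=0.6161
  (v3,v0,v4) [+-+] → (0.275527, 0.4772, 0)–(-0.275527, 0.4772, 0)  len=0.5511
  (v3,v4,v2) [++-] → (-0.275527, 0.4772, 0.55429)–(0.275527, 0.4772, 0.55429)  len=0.5511
  (v4,v0,v5) [+--] → (-0.275527, 0.4772, 0)–(-0.544473, 0.4772, 0)  len=0.2689
  (v4,v5,v2) [+--] → (-0.544473, 0.4772, 0)–(-0.275527, 0.4772, 0.55429)  len=0.6161

Chained into 1 loop(s):
  loop 1: 6 segments, perimeter = 2.8722
Total perimeter = 2.872

loops=1 perimeter=2.872


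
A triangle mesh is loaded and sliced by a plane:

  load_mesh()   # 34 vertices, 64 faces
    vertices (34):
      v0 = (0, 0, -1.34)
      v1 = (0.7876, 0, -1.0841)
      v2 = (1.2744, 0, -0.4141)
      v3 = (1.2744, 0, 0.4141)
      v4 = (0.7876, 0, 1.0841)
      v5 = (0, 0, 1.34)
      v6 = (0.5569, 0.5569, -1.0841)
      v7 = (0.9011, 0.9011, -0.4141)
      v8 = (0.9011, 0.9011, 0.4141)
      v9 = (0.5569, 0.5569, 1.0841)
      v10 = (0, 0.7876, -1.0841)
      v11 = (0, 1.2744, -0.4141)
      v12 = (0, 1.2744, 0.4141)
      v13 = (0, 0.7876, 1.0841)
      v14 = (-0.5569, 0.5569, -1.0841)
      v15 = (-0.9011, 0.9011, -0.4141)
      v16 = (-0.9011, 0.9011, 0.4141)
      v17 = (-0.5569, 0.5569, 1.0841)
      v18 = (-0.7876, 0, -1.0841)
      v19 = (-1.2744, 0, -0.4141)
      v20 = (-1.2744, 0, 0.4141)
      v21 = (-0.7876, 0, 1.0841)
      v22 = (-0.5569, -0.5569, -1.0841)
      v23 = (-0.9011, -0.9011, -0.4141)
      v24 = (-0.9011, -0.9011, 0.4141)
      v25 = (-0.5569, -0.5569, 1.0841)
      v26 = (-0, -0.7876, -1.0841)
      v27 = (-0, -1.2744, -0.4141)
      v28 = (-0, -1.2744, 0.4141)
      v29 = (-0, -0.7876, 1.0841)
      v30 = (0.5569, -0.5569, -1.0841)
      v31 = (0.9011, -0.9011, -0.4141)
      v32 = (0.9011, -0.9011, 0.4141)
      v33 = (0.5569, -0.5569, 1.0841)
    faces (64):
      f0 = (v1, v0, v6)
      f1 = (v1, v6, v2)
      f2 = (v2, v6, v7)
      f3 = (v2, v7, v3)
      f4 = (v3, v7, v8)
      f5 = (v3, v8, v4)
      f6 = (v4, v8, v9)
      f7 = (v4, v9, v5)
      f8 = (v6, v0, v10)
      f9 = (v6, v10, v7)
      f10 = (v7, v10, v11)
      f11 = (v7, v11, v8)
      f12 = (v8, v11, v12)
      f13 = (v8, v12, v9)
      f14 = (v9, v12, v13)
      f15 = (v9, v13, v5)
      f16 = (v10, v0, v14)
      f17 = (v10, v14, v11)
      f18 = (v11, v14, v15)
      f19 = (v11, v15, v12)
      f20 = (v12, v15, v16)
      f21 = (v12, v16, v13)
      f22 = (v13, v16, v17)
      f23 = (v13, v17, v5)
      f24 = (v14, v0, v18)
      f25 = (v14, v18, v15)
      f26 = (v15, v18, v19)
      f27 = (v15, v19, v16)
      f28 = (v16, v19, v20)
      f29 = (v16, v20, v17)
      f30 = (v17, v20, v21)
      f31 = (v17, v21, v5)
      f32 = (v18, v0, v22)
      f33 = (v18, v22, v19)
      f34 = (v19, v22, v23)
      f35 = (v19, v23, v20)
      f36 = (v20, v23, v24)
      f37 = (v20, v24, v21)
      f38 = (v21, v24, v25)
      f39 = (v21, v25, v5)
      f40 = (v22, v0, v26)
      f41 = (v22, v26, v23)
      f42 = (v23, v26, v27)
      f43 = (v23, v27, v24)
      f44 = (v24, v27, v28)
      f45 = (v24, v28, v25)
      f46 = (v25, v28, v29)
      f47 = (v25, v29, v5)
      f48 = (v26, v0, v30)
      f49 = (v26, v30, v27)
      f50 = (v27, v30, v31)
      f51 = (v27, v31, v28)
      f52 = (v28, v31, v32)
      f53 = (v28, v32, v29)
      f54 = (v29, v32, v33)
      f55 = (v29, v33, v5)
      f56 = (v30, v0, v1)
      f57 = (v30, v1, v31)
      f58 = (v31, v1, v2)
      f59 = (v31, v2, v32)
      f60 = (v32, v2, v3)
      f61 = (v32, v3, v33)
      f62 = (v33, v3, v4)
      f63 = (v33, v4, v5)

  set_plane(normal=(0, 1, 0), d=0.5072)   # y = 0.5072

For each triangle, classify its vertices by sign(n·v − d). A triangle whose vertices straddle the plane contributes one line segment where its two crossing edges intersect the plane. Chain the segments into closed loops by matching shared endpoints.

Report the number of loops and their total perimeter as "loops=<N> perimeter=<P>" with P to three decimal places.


loops=1 perimeter=7.312

Straddling triangles (20 of 64):
  (v1,v0,v6) [--+] → (0.5072, 0.5072, -1.10694)–(0.577489, 0.5072, -1.0841)  len=0.0739
  (v1,v6,v2) [-+-] → (0.577489, 0.5072, -1.0841)–(0.620933, 0.5072, -1.02431)  len=0.0739
  (v2,v6,v7) [-++] → (0.620933, 0.5072, -1.02431)–(1.06428, 0.5072, -0.4141)  len=0.7543
  (v2,v7,v3) [-+-] → (1.06428, 0.5072, -0.4141)–(1.06428, 0.5072, -0.052067)  len=0.3620
  (v3,v7,v8) [-++] → (1.06428, 0.5072, -0.052067)–(1.06428, 0.5072, 0.4141)  len=0.4662
  (v3,v8,v4) [-+-] → (1.06428, 0.5072, 0.4141)–(0.851485, 0.5072, 0.706979)  len=0.3620
  (v4,v8,v9) [-++] → (0.851485, 0.5072, 0.706979)–(0.577489, 0.5072, 1.0841)  len=0.4661
  (v4,v9,v5) [-+-] → (0.577489, 0.5072, 1.0841)–(0.5072, 0.5072, 1.10694)  len=0.0739
  (v6,v0,v10) [+-+] → (0.5072, 0.5072, -1.10694)–(0, 0.5072, -1.17521)  len=0.5118
  (v9,v13,v5) [++-] → (0, 0.5072, 1.17521)–(0.5072, 0.5072, 1.10694)  len=0.5118
  (v10,v0,v14) [+-+] → (0, 0.5072, -1.17521)–(-0.5072, 0.5072, -1.10694)  len=0.5118
  (v13,v17,v5) [++-] → (-0.5072, 0.5072, 1.10694)–(0, 0.5072, 1.17521)  len=0.5118
  (v14,v0,v18) [+--] → (-0.5072, 0.5072, -1.10694)–(-0.577489, 0.5072, -1.0841)  len=0.0739
  (v14,v18,v15) [+-+] → (-0.577489, 0.5072, -1.0841)–(-0.851485, 0.5072, -0.706979)  len=0.4661
  (v15,v18,v19) [+--] → (-0.851485, 0.5072, -0.706979)–(-1.06428, 0.5072, -0.4141)  len=0.3620
  (v15,v19,v16) [+-+] → (-1.06428, 0.5072, -0.4141)–(-1.06428, 0.5072, 0.052067)  len=0.4662
  (v16,v19,v20) [+--] → (-1.06428, 0.5072, 0.052067)–(-1.06428, 0.5072, 0.4141)  len=0.3620
  (v16,v20,v17) [+-+] → (-1.06428, 0.5072, 0.4141)–(-0.620933, 0.5072, 1.02431)  len=0.7543
  (v17,v20,v21) [+--] → (-0.620933, 0.5072, 1.02431)–(-0.577489, 0.5072, 1.0841)  len=0.0739
  (v17,v21,v5) [+--] → (-0.577489, 0.5072, 1.0841)–(-0.5072, 0.5072, 1.10694)  len=0.0739

Chained into 1 loop(s):
  loop 1: 20 segments, perimeter = 7.3118
Total perimeter = 7.312
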